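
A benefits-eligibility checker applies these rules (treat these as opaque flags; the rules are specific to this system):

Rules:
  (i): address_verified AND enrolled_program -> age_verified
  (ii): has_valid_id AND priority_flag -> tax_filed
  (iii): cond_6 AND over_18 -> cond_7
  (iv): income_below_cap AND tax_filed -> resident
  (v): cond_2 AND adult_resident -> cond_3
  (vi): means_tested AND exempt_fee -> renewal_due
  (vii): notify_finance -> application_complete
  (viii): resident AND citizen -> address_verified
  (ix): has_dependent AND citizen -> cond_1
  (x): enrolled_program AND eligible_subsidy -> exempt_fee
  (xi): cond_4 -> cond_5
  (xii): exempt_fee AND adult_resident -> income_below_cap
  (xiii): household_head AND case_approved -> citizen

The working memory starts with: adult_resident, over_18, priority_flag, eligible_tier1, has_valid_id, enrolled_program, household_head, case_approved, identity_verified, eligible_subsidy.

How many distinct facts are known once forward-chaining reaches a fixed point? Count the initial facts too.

17

Round 1: (ii) [has_valid_id AND priority_flag -> tax_filed]; (x) [enrolled_program AND eligible_subsidy -> exempt_fee]; (xiii) [household_head AND case_approved -> citizen]. Adds tax_filed, exempt_fee, citizen.
Round 2: (xii) [exempt_fee AND adult_resident -> income_below_cap]. Adds income_below_cap.
Round 3: (iv) [income_below_cap AND tax_filed -> resident]. Adds resident.
Round 4: (viii) [resident AND citizen -> address_verified]. Adds address_verified.
Round 5: (i) [address_verified AND enrolled_program -> age_verified]. Adds age_verified.
Closure: {address_verified, adult_resident, age_verified, case_approved, citizen, eligible_subsidy, eligible_tier1, enrolled_program, exempt_fee, has_valid_id, household_head, identity_verified, income_below_cap, over_18, priority_flag, resident, tax_filed} — 17 facts.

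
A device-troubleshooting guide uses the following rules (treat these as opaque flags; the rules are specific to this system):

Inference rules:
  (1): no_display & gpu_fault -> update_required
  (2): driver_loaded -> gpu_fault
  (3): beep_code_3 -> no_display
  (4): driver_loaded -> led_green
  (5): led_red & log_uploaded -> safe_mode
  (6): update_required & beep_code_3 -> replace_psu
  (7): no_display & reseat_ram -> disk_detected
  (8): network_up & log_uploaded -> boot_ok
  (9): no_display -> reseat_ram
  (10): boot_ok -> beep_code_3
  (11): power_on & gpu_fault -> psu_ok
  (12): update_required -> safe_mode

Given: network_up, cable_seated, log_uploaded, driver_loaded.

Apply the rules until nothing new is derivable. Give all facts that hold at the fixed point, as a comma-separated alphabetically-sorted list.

Round 1 — (2), (4), (8), derive gpu_fault, led_green, boot_ok.
Round 2 — (10), derive beep_code_3.
Round 3 — (3), derive no_display.
Round 4 — (1), (9), derive update_required, reseat_ram.
Round 5 — (6), (7), (12), derive replace_psu, disk_detected, safe_mode.

beep_code_3, boot_ok, cable_seated, disk_detected, driver_loaded, gpu_fault, led_green, log_uploaded, network_up, no_display, replace_psu, reseat_ram, safe_mode, update_required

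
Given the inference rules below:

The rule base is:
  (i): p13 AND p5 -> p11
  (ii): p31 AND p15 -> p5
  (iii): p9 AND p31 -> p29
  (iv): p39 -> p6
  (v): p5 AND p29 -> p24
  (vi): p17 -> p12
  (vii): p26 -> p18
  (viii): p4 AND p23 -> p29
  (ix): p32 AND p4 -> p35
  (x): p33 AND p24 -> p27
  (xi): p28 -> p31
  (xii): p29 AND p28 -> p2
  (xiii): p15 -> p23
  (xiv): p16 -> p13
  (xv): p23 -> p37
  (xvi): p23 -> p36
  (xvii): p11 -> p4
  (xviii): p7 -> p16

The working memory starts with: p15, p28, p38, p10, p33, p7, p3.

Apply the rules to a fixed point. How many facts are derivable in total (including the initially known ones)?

20

Round 1: (xi) [p28 -> p31]; (xiii) [p15 -> p23]; (xviii) [p7 -> p16]. Adds p31, p23, p16.
Round 2: (ii) [p31 AND p15 -> p5]; (xiv) [p16 -> p13]; (xv) [p23 -> p37]; (xvi) [p23 -> p36]. Adds p5, p13, p37, p36.
Round 3: (i) [p13 AND p5 -> p11]. Adds p11.
Round 4: (xvii) [p11 -> p4]. Adds p4.
Round 5: (viii) [p4 AND p23 -> p29]. Adds p29.
Round 6: (v) [p5 AND p29 -> p24]; (xii) [p29 AND p28 -> p2]. Adds p24, p2.
Round 7: (x) [p33 AND p24 -> p27]. Adds p27.
Closure: {p10, p11, p13, p15, p16, p2, p23, p24, p27, p28, p29, p3, p31, p33, p36, p37, p38, p4, p5, p7} — 20 facts.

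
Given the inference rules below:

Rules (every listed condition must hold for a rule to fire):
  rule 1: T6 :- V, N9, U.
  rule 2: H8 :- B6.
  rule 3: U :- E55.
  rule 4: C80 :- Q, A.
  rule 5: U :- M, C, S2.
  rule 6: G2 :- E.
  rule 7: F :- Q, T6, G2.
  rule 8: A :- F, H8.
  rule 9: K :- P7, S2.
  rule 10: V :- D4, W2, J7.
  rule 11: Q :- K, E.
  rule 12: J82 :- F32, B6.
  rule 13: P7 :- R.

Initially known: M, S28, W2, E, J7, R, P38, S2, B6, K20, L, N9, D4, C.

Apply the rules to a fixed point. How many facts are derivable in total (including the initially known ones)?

25

[1] rule 2 [H8 :- B6.]; rule 5 [U :- M, C, S2.]; rule 6 [G2 :- E.]; rule 10 [V :- D4, W2, J7.]; rule 13 [P7 :- R.]. ⇒ new: H8, U, G2, V, P7.
[2] rule 1 [T6 :- V, N9, U.]; rule 9 [K :- P7, S2.]. ⇒ new: T6, K.
[3] rule 11 [Q :- K, E.]. ⇒ new: Q.
[4] rule 7 [F :- Q, T6, G2.]. ⇒ new: F.
[5] rule 8 [A :- F, H8.]. ⇒ new: A.
[6] rule 4 [C80 :- Q, A.]. ⇒ new: C80.
Closure: {A, B6, C, C80, D4, E, F, G2, H8, J7, K, K20, L, M, N9, P38, P7, Q, R, S2, S28, T6, U, V, W2} — 25 facts.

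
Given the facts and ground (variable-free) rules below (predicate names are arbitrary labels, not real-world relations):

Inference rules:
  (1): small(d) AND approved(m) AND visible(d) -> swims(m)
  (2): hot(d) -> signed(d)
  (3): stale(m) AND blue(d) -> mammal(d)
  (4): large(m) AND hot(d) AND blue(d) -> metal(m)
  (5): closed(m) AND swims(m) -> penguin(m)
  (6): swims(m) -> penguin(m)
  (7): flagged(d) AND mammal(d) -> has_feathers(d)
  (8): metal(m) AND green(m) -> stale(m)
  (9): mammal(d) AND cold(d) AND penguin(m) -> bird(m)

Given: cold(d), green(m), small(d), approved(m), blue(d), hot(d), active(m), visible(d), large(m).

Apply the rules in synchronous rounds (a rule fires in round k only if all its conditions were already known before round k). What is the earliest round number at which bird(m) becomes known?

Round 1: (1) [small(d) AND approved(m) AND visible(d) -> swims(m)]; (2) [hot(d) -> signed(d)]; (4) [large(m) AND hot(d) AND blue(d) -> metal(m)]. New: swims(m), signed(d), metal(m).
Round 2: (6) [swims(m) -> penguin(m)]; (8) [metal(m) AND green(m) -> stale(m)]. New: penguin(m), stale(m).
Round 3: (3) [stale(m) AND blue(d) -> mammal(d)]. New: mammal(d).
Round 4: (9) [mammal(d) AND cold(d) AND penguin(m) -> bird(m)]. New: bird(m).
bird(m) first appears in round 4.

4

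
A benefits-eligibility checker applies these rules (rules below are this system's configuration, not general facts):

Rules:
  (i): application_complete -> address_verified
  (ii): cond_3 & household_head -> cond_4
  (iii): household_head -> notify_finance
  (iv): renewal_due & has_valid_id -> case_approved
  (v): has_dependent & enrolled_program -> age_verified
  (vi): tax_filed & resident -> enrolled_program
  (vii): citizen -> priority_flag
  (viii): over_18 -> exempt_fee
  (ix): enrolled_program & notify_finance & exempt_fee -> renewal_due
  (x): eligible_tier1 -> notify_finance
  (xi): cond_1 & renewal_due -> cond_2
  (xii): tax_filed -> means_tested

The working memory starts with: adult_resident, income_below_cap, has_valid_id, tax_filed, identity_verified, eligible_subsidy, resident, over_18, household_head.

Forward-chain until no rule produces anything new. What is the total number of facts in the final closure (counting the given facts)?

15

Round 1 fires (iii), (vi), (viii), (xii), giving notify_finance, enrolled_program, exempt_fee, means_tested.
Round 2 fires (ix), giving renewal_due.
Round 3 fires (iv), giving case_approved.
Closure: {adult_resident, case_approved, eligible_subsidy, enrolled_program, exempt_fee, has_valid_id, household_head, identity_verified, income_below_cap, means_tested, notify_finance, over_18, renewal_due, resident, tax_filed} — 15 facts.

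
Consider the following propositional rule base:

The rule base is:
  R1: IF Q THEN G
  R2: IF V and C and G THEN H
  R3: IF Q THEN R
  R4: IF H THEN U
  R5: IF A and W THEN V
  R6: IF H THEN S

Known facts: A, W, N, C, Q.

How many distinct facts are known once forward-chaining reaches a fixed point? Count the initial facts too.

11

Round 1 — R1, R3, R5, derive G, R, V.
Round 2 — R2, derive H.
Round 3 — R4, R6, derive U, S.
Closure: {A, C, G, H, N, Q, R, S, U, V, W} — 11 facts.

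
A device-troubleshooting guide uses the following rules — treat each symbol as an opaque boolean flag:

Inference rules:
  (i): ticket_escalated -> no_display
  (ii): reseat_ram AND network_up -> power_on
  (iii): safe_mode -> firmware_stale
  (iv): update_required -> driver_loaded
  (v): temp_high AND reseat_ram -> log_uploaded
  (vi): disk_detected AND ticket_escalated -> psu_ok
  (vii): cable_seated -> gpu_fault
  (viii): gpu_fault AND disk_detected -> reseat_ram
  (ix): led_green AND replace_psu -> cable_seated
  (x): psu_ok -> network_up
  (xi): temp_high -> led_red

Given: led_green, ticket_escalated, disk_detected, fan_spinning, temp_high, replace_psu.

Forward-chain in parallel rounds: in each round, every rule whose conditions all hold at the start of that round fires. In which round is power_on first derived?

Round 1 — (i), (vi), (ix), (xi), derive no_display, psu_ok, cable_seated, led_red.
Round 2 — (vii), (x), derive gpu_fault, network_up.
Round 3 — (viii), derive reseat_ram.
Round 4 — (ii), (v), derive power_on, log_uploaded.
power_on first appears in round 4.

4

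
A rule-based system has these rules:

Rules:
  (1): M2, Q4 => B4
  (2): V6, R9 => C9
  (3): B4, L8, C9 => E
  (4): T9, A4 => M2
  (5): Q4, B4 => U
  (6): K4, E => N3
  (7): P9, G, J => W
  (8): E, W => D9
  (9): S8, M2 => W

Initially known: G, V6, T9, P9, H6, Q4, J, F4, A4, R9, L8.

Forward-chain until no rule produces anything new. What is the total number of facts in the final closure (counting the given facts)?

Round 1 fires (2), (4), (7), giving C9, M2, W.
Round 2 fires (1), giving B4.
Round 3 fires (3), (5), giving E, U.
Round 4 fires (8), giving D9.
Closure: {A4, B4, C9, D9, E, F4, G, H6, J, L8, M2, P9, Q4, R9, T9, U, V6, W} — 18 facts.

18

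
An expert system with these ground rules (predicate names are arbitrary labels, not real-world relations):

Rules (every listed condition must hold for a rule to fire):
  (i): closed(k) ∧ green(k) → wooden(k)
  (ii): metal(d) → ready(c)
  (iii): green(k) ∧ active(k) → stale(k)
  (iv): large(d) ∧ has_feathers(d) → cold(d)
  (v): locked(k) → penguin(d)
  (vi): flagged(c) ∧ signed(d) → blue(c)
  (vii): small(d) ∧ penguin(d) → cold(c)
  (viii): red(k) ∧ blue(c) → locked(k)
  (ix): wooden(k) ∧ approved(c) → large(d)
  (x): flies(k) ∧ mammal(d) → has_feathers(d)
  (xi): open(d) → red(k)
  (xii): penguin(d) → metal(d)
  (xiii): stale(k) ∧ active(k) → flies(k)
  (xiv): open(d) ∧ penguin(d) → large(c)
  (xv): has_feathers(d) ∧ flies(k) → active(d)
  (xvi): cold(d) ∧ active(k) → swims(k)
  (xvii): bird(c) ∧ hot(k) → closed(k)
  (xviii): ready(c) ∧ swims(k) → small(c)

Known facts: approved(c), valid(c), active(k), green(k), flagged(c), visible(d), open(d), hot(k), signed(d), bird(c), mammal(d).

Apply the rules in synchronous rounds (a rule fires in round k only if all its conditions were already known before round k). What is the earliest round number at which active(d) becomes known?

4

Round 1 fires (iii), (vi), (xi), (xvii), giving stale(k), blue(c), red(k), closed(k).
Round 2 fires (i), (viii), (xiii), giving wooden(k), locked(k), flies(k).
Round 3 fires (v), (ix), (x), giving penguin(d), large(d), has_feathers(d).
Round 4 fires (iv), (xii), (xiv), (xv), giving cold(d), metal(d), large(c), active(d).
active(d) first appears in round 4.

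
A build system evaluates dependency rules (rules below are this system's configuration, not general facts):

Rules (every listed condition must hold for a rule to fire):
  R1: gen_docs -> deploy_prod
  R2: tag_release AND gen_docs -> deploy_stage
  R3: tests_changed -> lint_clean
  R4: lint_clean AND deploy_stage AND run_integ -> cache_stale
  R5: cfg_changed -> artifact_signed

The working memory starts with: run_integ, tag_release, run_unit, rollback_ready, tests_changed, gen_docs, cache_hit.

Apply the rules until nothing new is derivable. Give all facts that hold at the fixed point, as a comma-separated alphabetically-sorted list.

Round 1 fires R1, R2, R3, giving deploy_prod, deploy_stage, lint_clean.
Round 2 fires R4, giving cache_stale.

cache_hit, cache_stale, deploy_prod, deploy_stage, gen_docs, lint_clean, rollback_ready, run_integ, run_unit, tag_release, tests_changed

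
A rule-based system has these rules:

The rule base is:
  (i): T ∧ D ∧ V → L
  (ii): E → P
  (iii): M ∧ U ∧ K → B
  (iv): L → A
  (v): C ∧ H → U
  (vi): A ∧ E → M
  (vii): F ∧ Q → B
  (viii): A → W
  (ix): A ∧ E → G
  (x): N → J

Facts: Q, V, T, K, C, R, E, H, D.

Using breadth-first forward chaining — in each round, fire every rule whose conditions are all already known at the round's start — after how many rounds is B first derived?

Round 1: (i) [T ∧ D ∧ V → L]; (ii) [E → P]; (v) [C ∧ H → U]. Adds L, P, U.
Round 2: (iv) [L → A]. Adds A.
Round 3: (vi) [A ∧ E → M]; (viii) [A → W]; (ix) [A ∧ E → G]. Adds M, W, G.
Round 4: (iii) [M ∧ U ∧ K → B]. Adds B.
B first appears in round 4.

4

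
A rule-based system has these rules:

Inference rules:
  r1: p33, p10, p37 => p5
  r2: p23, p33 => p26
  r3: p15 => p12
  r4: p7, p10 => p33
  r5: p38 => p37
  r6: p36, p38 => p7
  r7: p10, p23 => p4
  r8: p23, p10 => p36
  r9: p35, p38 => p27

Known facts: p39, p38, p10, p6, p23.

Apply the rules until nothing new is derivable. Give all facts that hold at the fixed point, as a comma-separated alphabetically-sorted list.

Round 1 — r5, r7, r8, derive p37, p4, p36.
Round 2 — r6, derive p7.
Round 3 — r4, derive p33.
Round 4 — r1, r2, derive p5, p26.

p10, p23, p26, p33, p36, p37, p38, p39, p4, p5, p6, p7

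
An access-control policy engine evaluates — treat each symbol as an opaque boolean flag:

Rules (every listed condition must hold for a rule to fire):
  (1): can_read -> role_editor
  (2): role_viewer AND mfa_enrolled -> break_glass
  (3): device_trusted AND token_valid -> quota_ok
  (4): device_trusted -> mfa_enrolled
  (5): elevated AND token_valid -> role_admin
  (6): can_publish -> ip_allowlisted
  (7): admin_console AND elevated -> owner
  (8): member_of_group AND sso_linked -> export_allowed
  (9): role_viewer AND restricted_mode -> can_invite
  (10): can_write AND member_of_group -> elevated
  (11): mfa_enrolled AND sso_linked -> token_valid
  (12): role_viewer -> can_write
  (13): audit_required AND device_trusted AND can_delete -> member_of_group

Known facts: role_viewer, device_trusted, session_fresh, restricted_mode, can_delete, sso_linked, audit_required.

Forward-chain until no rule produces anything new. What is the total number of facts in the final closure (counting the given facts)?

17

Round 1 fires (4), (9), (12), (13), giving mfa_enrolled, can_invite, can_write, member_of_group.
Round 2 fires (2), (8), (10), (11), giving break_glass, export_allowed, elevated, token_valid.
Round 3 fires (3), (5), giving quota_ok, role_admin.
Closure: {audit_required, break_glass, can_delete, can_invite, can_write, device_trusted, elevated, export_allowed, member_of_group, mfa_enrolled, quota_ok, restricted_mode, role_admin, role_viewer, session_fresh, sso_linked, token_valid} — 17 facts.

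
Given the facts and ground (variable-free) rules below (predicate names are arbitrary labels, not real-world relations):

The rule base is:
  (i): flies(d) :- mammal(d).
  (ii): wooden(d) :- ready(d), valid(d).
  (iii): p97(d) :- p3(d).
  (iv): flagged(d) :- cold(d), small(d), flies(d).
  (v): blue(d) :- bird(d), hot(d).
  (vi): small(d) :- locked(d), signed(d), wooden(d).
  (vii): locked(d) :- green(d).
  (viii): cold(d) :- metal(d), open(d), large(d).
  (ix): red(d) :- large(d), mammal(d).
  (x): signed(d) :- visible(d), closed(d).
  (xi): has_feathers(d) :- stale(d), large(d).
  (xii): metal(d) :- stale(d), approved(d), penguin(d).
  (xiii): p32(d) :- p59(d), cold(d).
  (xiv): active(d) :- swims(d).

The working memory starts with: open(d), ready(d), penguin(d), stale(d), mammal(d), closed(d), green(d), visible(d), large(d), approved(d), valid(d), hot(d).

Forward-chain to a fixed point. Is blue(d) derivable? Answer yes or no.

Round 1 fires (i), (ii), (vii), (ix), (x), (xi), (xii), giving flies(d), wooden(d), locked(d), red(d), signed(d), has_feathers(d), metal(d).
Round 2 fires (vi), (viii), giving small(d), cold(d).
Round 3 fires (iv), giving flagged(d).
Fixed point reached. blue(d) is concluded only by (v); (v) needs bird(d) (never derived).

no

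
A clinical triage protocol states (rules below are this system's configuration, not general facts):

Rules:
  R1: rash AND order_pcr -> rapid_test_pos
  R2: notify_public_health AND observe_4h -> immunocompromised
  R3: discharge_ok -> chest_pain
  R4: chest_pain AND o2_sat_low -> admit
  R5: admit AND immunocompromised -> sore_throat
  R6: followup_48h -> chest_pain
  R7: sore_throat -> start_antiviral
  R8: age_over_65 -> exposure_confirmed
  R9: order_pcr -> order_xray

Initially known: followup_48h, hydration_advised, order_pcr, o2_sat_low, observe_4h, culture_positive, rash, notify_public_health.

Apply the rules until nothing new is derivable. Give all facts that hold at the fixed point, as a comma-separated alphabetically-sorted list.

Round 1: R1 [rash AND order_pcr -> rapid_test_pos]; R2 [notify_public_health AND observe_4h -> immunocompromised]; R6 [followup_48h -> chest_pain]; R9 [order_pcr -> order_xray]. New: rapid_test_pos, immunocompromised, chest_pain, order_xray.
Round 2: R4 [chest_pain AND o2_sat_low -> admit]. New: admit.
Round 3: R5 [admit AND immunocompromised -> sore_throat]. New: sore_throat.
Round 4: R7 [sore_throat -> start_antiviral]. New: start_antiviral.

admit, chest_pain, culture_positive, followup_48h, hydration_advised, immunocompromised, notify_public_health, o2_sat_low, observe_4h, order_pcr, order_xray, rapid_test_pos, rash, sore_throat, start_antiviral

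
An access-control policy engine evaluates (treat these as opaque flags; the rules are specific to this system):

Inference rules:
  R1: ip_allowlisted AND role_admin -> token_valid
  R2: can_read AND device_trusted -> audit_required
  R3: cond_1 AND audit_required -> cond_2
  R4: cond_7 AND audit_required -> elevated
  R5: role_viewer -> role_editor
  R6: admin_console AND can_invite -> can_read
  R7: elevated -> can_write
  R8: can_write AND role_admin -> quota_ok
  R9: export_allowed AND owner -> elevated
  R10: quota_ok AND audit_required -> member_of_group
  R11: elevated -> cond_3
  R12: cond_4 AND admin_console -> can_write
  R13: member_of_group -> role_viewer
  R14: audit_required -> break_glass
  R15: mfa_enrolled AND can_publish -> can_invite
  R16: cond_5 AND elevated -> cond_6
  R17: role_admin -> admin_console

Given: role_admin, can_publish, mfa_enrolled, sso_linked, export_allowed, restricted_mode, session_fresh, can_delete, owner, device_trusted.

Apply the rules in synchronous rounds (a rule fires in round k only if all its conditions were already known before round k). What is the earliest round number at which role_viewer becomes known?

5

Round 1 fires R9, R15, R17, giving elevated, can_invite, admin_console.
Round 2 fires R6, R7, R11, giving can_read, can_write, cond_3.
Round 3 fires R2, R8, giving audit_required, quota_ok.
Round 4 fires R10, R14, giving member_of_group, break_glass.
Round 5 fires R13, giving role_viewer.
role_viewer first appears in round 5.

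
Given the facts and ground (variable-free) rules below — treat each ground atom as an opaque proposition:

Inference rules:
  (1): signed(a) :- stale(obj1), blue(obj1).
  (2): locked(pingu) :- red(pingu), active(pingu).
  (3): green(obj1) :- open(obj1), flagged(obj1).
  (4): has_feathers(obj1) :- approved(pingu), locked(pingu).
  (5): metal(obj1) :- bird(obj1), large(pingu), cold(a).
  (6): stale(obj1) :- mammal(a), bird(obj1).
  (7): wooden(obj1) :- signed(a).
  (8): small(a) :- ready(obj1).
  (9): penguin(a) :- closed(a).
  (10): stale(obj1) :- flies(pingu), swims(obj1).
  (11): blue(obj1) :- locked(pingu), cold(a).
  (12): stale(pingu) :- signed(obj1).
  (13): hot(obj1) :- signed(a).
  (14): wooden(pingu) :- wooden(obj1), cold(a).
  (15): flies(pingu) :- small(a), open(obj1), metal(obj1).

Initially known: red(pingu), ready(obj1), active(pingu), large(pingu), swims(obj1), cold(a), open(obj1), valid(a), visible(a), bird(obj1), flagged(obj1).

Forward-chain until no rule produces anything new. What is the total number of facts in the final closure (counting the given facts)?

22

Round 1: (2) [locked(pingu) :- red(pingu), active(pingu).]; (3) [green(obj1) :- open(obj1), flagged(obj1).]; (5) [metal(obj1) :- bird(obj1), large(pingu), cold(a).]; (8) [small(a) :- ready(obj1).]. Adds locked(pingu), green(obj1), metal(obj1), small(a).
Round 2: (11) [blue(obj1) :- locked(pingu), cold(a).]; (15) [flies(pingu) :- small(a), open(obj1), metal(obj1).]. Adds blue(obj1), flies(pingu).
Round 3: (10) [stale(obj1) :- flies(pingu), swims(obj1).]. Adds stale(obj1).
Round 4: (1) [signed(a) :- stale(obj1), blue(obj1).]. Adds signed(a).
Round 5: (7) [wooden(obj1) :- signed(a).]; (13) [hot(obj1) :- signed(a).]. Adds wooden(obj1), hot(obj1).
Round 6: (14) [wooden(pingu) :- wooden(obj1), cold(a).]. Adds wooden(pingu).
Closure: {active(pingu), bird(obj1), blue(obj1), cold(a), flagged(obj1), flies(pingu), green(obj1), hot(obj1), large(pingu), locked(pingu), metal(obj1), open(obj1), ready(obj1), red(pingu), signed(a), small(a), stale(obj1), swims(obj1), valid(a), visible(a), wooden(obj1), wooden(pingu)} — 22 facts.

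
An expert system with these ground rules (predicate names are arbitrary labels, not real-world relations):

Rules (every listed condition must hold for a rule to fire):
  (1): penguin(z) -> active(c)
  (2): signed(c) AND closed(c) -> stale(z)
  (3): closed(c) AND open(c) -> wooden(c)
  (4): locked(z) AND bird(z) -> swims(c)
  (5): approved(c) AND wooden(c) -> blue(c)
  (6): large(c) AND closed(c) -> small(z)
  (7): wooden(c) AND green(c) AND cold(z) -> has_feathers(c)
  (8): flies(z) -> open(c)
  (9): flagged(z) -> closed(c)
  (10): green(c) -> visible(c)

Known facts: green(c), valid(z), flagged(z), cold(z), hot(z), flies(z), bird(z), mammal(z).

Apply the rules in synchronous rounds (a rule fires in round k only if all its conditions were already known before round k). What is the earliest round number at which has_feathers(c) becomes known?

Round 1 fires (8), (9), (10), giving open(c), closed(c), visible(c).
Round 2 fires (3), giving wooden(c).
Round 3 fires (7), giving has_feathers(c).
has_feathers(c) first appears in round 3.

3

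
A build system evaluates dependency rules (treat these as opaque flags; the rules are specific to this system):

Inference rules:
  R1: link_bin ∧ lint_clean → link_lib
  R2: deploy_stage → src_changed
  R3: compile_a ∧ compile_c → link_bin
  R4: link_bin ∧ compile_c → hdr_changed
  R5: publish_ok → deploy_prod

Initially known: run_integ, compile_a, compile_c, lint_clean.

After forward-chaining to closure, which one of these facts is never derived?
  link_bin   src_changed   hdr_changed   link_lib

src_changed

Round 1 — R3, derive link_bin.
Round 2 — R1, R4, derive link_lib, hdr_changed.
Derived: hdr_changed (round 2), link_lib (round 2), link_bin (round 1). src_changed never appears in any round.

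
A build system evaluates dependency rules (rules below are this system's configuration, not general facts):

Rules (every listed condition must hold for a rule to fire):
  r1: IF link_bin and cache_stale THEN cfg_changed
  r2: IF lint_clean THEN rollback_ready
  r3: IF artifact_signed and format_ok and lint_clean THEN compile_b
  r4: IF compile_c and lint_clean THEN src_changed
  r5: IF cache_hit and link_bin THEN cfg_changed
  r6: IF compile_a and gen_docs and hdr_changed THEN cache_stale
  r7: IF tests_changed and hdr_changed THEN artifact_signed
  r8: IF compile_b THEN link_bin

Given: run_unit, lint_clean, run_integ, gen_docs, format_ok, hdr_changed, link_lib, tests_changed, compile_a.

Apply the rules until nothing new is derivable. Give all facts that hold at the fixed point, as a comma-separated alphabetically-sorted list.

[1] r2 [IF lint_clean THEN rollback_ready]; r6 [IF compile_a and gen_docs and hdr_changed THEN cache_stale]; r7 [IF tests_changed and hdr_changed THEN artifact_signed]. ⇒ new: rollback_ready, cache_stale, artifact_signed.
[2] r3 [IF artifact_signed and format_ok and lint_clean THEN compile_b]. ⇒ new: compile_b.
[3] r8 [IF compile_b THEN link_bin]. ⇒ new: link_bin.
[4] r1 [IF link_bin and cache_stale THEN cfg_changed]. ⇒ new: cfg_changed.

artifact_signed, cache_stale, cfg_changed, compile_a, compile_b, format_ok, gen_docs, hdr_changed, link_bin, link_lib, lint_clean, rollback_ready, run_integ, run_unit, tests_changed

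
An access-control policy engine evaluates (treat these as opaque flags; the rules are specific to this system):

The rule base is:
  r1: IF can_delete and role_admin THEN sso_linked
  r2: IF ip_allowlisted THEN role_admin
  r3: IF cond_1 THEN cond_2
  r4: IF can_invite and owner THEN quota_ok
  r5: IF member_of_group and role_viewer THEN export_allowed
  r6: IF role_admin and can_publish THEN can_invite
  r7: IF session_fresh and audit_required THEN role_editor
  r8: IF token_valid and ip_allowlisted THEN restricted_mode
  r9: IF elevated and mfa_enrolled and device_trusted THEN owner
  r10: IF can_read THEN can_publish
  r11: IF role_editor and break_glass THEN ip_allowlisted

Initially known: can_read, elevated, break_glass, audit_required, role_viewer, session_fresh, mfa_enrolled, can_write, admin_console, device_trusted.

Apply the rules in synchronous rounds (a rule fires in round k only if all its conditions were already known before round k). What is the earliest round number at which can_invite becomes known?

4

Round 1 fires r7, r9, r10, giving role_editor, owner, can_publish.
Round 2 fires r11, giving ip_allowlisted.
Round 3 fires r2, giving role_admin.
Round 4 fires r6, giving can_invite.
can_invite first appears in round 4.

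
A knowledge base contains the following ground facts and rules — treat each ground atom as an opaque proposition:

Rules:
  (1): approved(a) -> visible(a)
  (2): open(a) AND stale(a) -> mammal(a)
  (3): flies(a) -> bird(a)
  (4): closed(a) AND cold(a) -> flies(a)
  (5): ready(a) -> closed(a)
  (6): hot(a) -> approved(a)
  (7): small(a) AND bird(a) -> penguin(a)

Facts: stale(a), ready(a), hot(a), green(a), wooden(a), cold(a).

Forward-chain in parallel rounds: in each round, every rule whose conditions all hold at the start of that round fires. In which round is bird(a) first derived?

Round 1 fires (5), (6), giving closed(a), approved(a).
Round 2 fires (1), (4), giving visible(a), flies(a).
Round 3 fires (3), giving bird(a).
bird(a) first appears in round 3.

3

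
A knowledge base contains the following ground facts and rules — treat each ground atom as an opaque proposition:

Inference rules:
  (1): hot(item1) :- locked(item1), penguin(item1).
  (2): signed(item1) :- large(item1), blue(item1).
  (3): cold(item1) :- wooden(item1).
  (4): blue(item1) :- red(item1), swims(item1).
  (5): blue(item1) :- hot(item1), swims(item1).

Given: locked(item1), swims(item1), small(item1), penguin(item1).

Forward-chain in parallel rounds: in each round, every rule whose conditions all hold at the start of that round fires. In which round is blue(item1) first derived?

Round 1: (1) [hot(item1) :- locked(item1), penguin(item1).]. New: hot(item1).
Round 2: (5) [blue(item1) :- hot(item1), swims(item1).]. New: blue(item1).
blue(item1) first appears in round 2.

2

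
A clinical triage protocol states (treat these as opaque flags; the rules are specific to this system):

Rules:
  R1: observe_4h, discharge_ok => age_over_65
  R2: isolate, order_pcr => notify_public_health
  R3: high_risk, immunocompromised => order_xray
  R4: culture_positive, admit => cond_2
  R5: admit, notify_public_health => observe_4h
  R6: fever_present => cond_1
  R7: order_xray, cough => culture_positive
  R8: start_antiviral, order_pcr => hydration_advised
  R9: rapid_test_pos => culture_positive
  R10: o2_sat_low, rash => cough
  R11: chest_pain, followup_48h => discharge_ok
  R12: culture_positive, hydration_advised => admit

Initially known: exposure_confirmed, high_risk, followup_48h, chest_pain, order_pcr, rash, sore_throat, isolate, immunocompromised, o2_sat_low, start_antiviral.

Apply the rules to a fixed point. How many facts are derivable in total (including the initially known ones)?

21

Round 1: R2 [isolate, order_pcr => notify_public_health]; R3 [high_risk, immunocompromised => order_xray]; R8 [start_antiviral, order_pcr => hydration_advised]; R10 [o2_sat_low, rash => cough]; R11 [chest_pain, followup_48h => discharge_ok]. Adds notify_public_health, order_xray, hydration_advised, cough, discharge_ok.
Round 2: R7 [order_xray, cough => culture_positive]. Adds culture_positive.
Round 3: R12 [culture_positive, hydration_advised => admit]. Adds admit.
Round 4: R4 [culture_positive, admit => cond_2]; R5 [admit, notify_public_health => observe_4h]. Adds cond_2, observe_4h.
Round 5: R1 [observe_4h, discharge_ok => age_over_65]. Adds age_over_65.
Closure: {admit, age_over_65, chest_pain, cond_2, cough, culture_positive, discharge_ok, exposure_confirmed, followup_48h, high_risk, hydration_advised, immunocompromised, isolate, notify_public_health, o2_sat_low, observe_4h, order_pcr, order_xray, rash, sore_throat, start_antiviral} — 21 facts.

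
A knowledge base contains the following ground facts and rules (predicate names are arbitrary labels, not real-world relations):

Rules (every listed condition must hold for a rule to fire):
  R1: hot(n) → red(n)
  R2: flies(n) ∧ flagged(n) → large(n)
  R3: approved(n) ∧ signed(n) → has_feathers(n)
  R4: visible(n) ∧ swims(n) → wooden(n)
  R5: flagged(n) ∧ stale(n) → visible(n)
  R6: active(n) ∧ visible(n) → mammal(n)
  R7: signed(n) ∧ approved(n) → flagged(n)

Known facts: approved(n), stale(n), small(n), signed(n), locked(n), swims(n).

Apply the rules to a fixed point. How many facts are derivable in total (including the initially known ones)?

Round 1 — R3, R7, derive has_feathers(n), flagged(n).
Round 2 — R5, derive visible(n).
Round 3 — R4, derive wooden(n).
Closure: {approved(n), flagged(n), has_feathers(n), locked(n), signed(n), small(n), stale(n), swims(n), visible(n), wooden(n)} — 10 facts.

10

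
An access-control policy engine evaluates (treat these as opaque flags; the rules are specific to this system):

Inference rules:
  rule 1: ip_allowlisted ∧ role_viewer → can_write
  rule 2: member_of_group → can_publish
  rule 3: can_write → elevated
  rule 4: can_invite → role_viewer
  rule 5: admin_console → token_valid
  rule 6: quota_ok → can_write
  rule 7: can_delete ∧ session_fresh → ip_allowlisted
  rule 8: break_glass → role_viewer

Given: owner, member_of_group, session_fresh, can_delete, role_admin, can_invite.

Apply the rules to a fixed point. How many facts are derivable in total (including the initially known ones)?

Round 1 — rule 2, rule 4, rule 7, derive can_publish, role_viewer, ip_allowlisted.
Round 2 — rule 1, derive can_write.
Round 3 — rule 3, derive elevated.
Closure: {can_delete, can_invite, can_publish, can_write, elevated, ip_allowlisted, member_of_group, owner, role_admin, role_viewer, session_fresh} — 11 facts.

11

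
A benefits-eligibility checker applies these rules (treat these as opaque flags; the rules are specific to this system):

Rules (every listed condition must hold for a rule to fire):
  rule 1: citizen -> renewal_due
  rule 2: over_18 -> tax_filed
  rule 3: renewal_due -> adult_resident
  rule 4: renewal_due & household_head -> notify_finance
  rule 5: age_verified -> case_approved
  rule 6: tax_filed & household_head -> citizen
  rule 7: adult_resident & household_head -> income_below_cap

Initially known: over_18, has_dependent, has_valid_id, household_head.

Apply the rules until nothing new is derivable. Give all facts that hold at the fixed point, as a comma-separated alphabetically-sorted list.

adult_resident, citizen, has_dependent, has_valid_id, household_head, income_below_cap, notify_finance, over_18, renewal_due, tax_filed

Round 1: rule 2 [over_18 -> tax_filed]. Adds tax_filed.
Round 2: rule 6 [tax_filed & household_head -> citizen]. Adds citizen.
Round 3: rule 1 [citizen -> renewal_due]. Adds renewal_due.
Round 4: rule 3 [renewal_due -> adult_resident]; rule 4 [renewal_due & household_head -> notify_finance]. Adds adult_resident, notify_finance.
Round 5: rule 7 [adult_resident & household_head -> income_below_cap]. Adds income_below_cap.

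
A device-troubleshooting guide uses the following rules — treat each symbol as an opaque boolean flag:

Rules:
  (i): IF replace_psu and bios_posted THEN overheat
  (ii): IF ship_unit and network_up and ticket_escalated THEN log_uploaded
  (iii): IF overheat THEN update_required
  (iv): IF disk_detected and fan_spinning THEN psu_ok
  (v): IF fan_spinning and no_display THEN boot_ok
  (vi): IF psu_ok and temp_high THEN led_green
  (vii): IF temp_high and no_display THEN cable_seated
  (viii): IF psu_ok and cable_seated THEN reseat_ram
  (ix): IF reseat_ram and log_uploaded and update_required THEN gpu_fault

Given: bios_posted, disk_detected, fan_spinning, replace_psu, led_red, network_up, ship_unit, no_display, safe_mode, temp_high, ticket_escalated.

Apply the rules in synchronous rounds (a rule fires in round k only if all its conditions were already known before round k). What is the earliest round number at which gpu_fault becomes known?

Round 1: (i) [IF replace_psu and bios_posted THEN overheat]; (ii) [IF ship_unit and network_up and ticket_escalated THEN log_uploaded]; (iv) [IF disk_detected and fan_spinning THEN psu_ok]; (v) [IF fan_spinning and no_display THEN boot_ok]; (vii) [IF temp_high and no_display THEN cable_seated]. New: overheat, log_uploaded, psu_ok, boot_ok, cable_seated.
Round 2: (iii) [IF overheat THEN update_required]; (vi) [IF psu_ok and temp_high THEN led_green]; (viii) [IF psu_ok and cable_seated THEN reseat_ram]. New: update_required, led_green, reseat_ram.
Round 3: (ix) [IF reseat_ram and log_uploaded and update_required THEN gpu_fault]. New: gpu_fault.
gpu_fault first appears in round 3.

3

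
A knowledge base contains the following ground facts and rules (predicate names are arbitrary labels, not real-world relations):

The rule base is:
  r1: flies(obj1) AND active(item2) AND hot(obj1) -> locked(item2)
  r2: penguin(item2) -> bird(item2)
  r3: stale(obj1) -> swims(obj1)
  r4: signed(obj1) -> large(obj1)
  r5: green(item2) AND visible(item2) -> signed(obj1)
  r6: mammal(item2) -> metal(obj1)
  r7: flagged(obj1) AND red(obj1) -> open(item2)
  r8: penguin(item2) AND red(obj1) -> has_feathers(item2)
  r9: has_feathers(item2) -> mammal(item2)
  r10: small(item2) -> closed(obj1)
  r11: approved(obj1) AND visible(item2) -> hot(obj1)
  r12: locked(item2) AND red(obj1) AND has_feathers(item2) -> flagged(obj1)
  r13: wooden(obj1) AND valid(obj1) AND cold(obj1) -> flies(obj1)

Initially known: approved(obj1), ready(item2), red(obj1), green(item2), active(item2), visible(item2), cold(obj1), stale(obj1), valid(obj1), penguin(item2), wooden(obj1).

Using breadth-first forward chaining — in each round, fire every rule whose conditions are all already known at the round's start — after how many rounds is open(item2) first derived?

4

Round 1: r2 [penguin(item2) -> bird(item2)]; r3 [stale(obj1) -> swims(obj1)]; r5 [green(item2) AND visible(item2) -> signed(obj1)]; r8 [penguin(item2) AND red(obj1) -> has_feathers(item2)]; r11 [approved(obj1) AND visible(item2) -> hot(obj1)]; r13 [wooden(obj1) AND valid(obj1) AND cold(obj1) -> flies(obj1)]. Adds bird(item2), swims(obj1), signed(obj1), has_feathers(item2), hot(obj1), flies(obj1).
Round 2: r1 [flies(obj1) AND active(item2) AND hot(obj1) -> locked(item2)]; r4 [signed(obj1) -> large(obj1)]; r9 [has_feathers(item2) -> mammal(item2)]. Adds locked(item2), large(obj1), mammal(item2).
Round 3: r6 [mammal(item2) -> metal(obj1)]; r12 [locked(item2) AND red(obj1) AND has_feathers(item2) -> flagged(obj1)]. Adds metal(obj1), flagged(obj1).
Round 4: r7 [flagged(obj1) AND red(obj1) -> open(item2)]. Adds open(item2).
open(item2) first appears in round 4.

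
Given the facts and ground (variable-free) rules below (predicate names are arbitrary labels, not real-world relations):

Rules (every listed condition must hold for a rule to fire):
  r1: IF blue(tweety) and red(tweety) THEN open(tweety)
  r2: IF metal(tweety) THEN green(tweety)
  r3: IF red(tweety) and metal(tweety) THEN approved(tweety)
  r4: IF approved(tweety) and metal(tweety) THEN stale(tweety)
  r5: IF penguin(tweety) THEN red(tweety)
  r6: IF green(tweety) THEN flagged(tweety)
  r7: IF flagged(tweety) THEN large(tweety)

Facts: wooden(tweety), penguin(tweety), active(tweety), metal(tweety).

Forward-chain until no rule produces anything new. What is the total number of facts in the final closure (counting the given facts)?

10

[1] r2 [IF metal(tweety) THEN green(tweety)]; r5 [IF penguin(tweety) THEN red(tweety)]. ⇒ new: green(tweety), red(tweety).
[2] r3 [IF red(tweety) and metal(tweety) THEN approved(tweety)]; r6 [IF green(tweety) THEN flagged(tweety)]. ⇒ new: approved(tweety), flagged(tweety).
[3] r4 [IF approved(tweety) and metal(tweety) THEN stale(tweety)]; r7 [IF flagged(tweety) THEN large(tweety)]. ⇒ new: stale(tweety), large(tweety).
Closure: {active(tweety), approved(tweety), flagged(tweety), green(tweety), large(tweety), metal(tweety), penguin(tweety), red(tweety), stale(tweety), wooden(tweety)} — 10 facts.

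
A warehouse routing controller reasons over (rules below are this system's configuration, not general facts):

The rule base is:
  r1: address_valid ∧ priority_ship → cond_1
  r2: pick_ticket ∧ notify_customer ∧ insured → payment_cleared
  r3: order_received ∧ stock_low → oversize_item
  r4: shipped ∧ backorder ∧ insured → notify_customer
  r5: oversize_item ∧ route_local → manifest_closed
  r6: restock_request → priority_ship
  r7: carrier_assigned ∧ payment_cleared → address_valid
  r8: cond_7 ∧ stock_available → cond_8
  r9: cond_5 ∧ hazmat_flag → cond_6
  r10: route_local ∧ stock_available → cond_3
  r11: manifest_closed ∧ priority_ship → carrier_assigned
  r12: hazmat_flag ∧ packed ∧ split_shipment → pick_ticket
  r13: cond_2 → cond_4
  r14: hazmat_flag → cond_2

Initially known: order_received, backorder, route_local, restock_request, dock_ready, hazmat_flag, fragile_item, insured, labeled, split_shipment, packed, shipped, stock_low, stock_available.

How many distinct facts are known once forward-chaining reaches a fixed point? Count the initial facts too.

[1] r3 [order_received ∧ stock_low → oversize_item]; r4 [shipped ∧ backorder ∧ insured → notify_customer]; r6 [restock_request → priority_ship]; r10 [route_local ∧ stock_available → cond_3]; r12 [hazmat_flag ∧ packed ∧ split_shipment → pick_ticket]; r14 [hazmat_flag → cond_2]. ⇒ new: oversize_item, notify_customer, priority_ship, cond_3, pick_ticket, cond_2.
[2] r2 [pick_ticket ∧ notify_customer ∧ insured → payment_cleared]; r5 [oversize_item ∧ route_local → manifest_closed]; r13 [cond_2 → cond_4]. ⇒ new: payment_cleared, manifest_closed, cond_4.
[3] r11 [manifest_closed ∧ priority_ship → carrier_assigned]. ⇒ new: carrier_assigned.
[4] r7 [carrier_assigned ∧ payment_cleared → address_valid]. ⇒ new: address_valid.
[5] r1 [address_valid ∧ priority_ship → cond_1]. ⇒ new: cond_1.
Closure: {address_valid, backorder, carrier_assigned, cond_1, cond_2, cond_3, cond_4, dock_ready, fragile_item, hazmat_flag, insured, labeled, manifest_closed, notify_customer, order_received, oversize_item, packed, payment_cleared, pick_ticket, priority_ship, restock_request, route_local, shipped, split_shipment, stock_available, stock_low} — 26 facts.

26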